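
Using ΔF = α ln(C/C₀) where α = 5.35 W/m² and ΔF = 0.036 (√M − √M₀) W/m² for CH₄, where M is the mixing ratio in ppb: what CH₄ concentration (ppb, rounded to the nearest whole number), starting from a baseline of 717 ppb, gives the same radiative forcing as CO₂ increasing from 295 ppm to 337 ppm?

M ≈ 2168 ppb

CO₂ forcing: 5.35 × ln(337/295) = 5.35 × 0.133108 = 0.71213 W/m².
Set 0.036(√M − √717) = 0.71213: √M = 0.71213/0.036 + √717 = 19.7814 + 26.7769 = 46.5583.
M = (46.5583)² = 2167.68 ppb.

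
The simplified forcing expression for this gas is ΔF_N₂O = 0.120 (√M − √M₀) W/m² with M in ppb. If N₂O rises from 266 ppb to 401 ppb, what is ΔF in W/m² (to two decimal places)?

N₂O: 0.120 × (√401 − √266) = 0.120 × (20.0250 − 16.3095) = 0.120 × 3.7155 = 0.4459 W/m².

ΔF = 0.45 W/m²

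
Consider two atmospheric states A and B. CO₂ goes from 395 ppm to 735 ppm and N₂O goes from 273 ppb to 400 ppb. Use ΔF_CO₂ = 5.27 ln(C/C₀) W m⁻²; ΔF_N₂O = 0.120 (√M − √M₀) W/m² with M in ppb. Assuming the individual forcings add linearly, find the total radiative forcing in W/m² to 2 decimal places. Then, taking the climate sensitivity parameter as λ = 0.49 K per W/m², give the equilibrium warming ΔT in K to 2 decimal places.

CO₂: 5.27 × ln(735/395) = 5.27 × ln(1.86076) = 5.27 × 0.62099 = 3.2726 W/m².
N₂O: 0.120 × (√400 − √273) = 0.120 × (20.0000 − 16.5227) = 0.120 × 3.4773 = 0.4173 W/m².
Total ΔF = 3.2726 + 0.4173 = 3.6899 W/m².
ΔT = λ ΔF = 0.49 × 3.69 = 1.8081 K.

ΔF = 3.69 W/m²; ΔT = 1.81 K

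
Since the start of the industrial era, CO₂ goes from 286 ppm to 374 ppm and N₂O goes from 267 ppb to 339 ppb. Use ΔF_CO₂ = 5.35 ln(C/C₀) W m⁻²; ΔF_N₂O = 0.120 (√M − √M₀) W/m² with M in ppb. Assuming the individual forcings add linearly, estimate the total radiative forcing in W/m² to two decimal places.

ΔF = 1.68 W/m²

CO₂: 5.35 × ln(374/286) = 5.35 × ln(1.30769) = 5.35 × 0.26826 = 1.4352 W/m².
N₂O: 0.120 × (√339 − √267) = 0.120 × (18.4120 − 16.3401) = 0.120 × 2.0719 = 0.2486 W/m².
Total ΔF = 1.4352 + 0.2486 = 1.6838 W/m².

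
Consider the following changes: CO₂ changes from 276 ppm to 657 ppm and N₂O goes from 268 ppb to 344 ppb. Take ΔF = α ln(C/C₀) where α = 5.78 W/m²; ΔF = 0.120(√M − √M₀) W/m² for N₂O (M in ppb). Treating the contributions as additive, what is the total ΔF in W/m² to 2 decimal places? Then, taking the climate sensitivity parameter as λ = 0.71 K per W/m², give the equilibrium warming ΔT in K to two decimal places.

CO₂: 5.78 × ln(657/276) = 5.78 × ln(2.38043) = 5.78 × 0.86728 = 5.0129 W/m².
N₂O: 0.120 × (√344 − √268) = 0.120 × (18.5472 − 16.3707) = 0.120 × 2.1765 = 0.2612 W/m².
Total ΔF = 5.0129 + 0.2612 = 5.2741 W/m².
ΔT = λ ΔF = 0.71 × 5.27 = 3.7417 K.

ΔF = 5.27 W/m²; ΔT = 3.74 K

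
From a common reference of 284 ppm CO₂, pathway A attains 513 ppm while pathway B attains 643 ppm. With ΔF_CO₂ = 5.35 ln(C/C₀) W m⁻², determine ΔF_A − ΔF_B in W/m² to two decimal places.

ΔF_A = 5.35 ln(513/284) = 5.35 × 0.59130 = 3.1635 W/m².
ΔF_B = 5.35 ln(643/284) = 5.35 × 0.81717 = 4.3719 W/m².
Difference: 3.1635 − 4.3719 = -1.2084 W/m².
(Equivalently, ΔF_A − ΔF_B = 5.35 ln(513/643) = 5.35 × -0.22587 = -1.2084 W/m².)

ΔF_A − ΔF_B = -1.21 W/m²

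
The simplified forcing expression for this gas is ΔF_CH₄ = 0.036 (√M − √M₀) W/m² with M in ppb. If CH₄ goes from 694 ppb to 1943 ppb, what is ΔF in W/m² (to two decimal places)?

CH₄: 0.036 × (√1943 − √694) = 0.036 × (44.0795 − 26.3439) = 0.036 × 17.7356 = 0.6385 W/m².

ΔF = 0.64 W/m²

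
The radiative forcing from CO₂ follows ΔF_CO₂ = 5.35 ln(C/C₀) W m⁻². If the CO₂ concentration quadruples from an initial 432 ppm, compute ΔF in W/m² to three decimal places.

ΔF = 7.417 W/m²

Because the forcing depends only on the ratio C/C₀, the initial concentration does not enter.
ΔF = 5.35 × ln(4) = 5.35 × 1.38629 = 7.4167 W/m².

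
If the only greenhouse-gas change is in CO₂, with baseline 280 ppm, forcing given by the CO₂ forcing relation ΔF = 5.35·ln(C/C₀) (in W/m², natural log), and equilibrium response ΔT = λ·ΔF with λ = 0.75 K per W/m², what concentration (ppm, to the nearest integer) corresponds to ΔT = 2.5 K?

Required forcing: ΔF = ΔT/λ = 2.5/0.75 = 3.3333 W/m².
Then ln(C/280) = ΔF/5.35 = 3.3333/5.35 = 0.62305.
So C = 280 × e^0.62305 = 280 × 1.86461 = 522.09 ppm.

C ≈ 522 ppm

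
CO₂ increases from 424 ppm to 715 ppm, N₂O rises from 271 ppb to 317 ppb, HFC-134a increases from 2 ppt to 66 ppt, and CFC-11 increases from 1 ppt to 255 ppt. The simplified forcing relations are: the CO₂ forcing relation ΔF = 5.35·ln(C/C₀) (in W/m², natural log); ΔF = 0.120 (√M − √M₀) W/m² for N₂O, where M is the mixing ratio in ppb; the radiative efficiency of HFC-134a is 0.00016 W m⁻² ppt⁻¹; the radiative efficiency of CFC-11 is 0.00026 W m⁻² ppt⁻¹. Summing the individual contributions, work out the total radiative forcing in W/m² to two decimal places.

CO₂: 5.35 × ln(715/424) = 5.35 × ln(1.68632) = 5.35 × 0.52255 = 2.7956 W/m².
N₂O: 0.120 × (√317 − √271) = 0.120 × (17.8045 − 16.4621) = 0.120 × 1.3424 = 0.1611 W/m².
HFC-134a: ΔF = 0.00016 × (66 − 2) = 0.00016 × 64 = 0.0102 W/m².
CFC-11: ΔF = 0.00026 × (255 − 1) = 0.00026 × 254 = 0.0660 W/m².
Total ΔF = 2.7956 + 0.1611 + 0.0102 + 0.0660 = 3.0329 W/m².

ΔF = 3.03 W/m²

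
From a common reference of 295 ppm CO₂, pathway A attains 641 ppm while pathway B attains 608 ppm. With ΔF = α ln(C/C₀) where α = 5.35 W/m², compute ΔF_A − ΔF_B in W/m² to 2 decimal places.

ΔF_A − ΔF_B = 0.28 W/m²

ΔF_A = 5.35 ln(641/295) = 5.35 × 0.77605 = 4.1519 W/m².
ΔF_B = 5.35 ln(608/295) = 5.35 × 0.72320 = 3.8691 W/m².
Difference: 4.1519 − 3.8691 = 0.2828 W/m².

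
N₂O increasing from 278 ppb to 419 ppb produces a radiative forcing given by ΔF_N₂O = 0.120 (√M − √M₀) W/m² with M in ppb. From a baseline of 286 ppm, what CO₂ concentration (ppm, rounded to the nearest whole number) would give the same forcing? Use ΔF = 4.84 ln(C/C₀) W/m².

N₂O forcing: 0.120 × (√419 − √278) = 0.120 × (20.4695 − 16.6733) = 0.120 × 3.7962 = 0.45554 W/m².
Set 4.84 ln(C/286) = 0.45554: ln(C/286) = 0.45554/4.84 = 0.09412, so C = 286 × e^0.09412 = 286 × 1.09869 = 314.23 ppm.

C ≈ 314 ppm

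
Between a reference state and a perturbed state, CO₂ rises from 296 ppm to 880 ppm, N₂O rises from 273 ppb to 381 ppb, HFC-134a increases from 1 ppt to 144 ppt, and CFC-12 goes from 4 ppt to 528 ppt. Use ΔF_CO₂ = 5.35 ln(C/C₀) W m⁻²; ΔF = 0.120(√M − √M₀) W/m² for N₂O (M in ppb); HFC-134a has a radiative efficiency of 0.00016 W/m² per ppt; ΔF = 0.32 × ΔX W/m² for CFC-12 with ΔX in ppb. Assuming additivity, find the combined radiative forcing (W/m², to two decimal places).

CO₂: 5.35 × ln(880/296) = 5.35 × ln(2.97297) = 5.35 × 1.08956 = 5.8291 W/m².
N₂O: 0.120 × (√381 − √273) = 0.120 × (19.5192 − 16.5227) = 0.120 × 2.9965 = 0.3596 W/m².
HFC-134a: ΔF = 0.00016 × (144 − 1) = 0.00016 × 143 = 0.0229 W/m².
CFC-12: Δ = 528 − 4 = 524 ppt = 0.524 ppb; ΔF = 0.32 × 0.524 = 0.1677 W/m².
Total ΔF = 5.8291 + 0.3596 + 0.0229 + 0.1677 = 6.3793 W/m².

ΔF = 6.38 W/m²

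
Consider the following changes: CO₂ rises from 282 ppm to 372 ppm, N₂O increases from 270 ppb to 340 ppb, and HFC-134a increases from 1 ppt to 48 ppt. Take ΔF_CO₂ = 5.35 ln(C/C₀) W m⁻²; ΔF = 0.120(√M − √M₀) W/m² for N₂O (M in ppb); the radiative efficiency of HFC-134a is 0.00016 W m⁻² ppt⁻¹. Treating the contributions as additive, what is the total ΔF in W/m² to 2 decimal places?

CO₂: 5.35 × ln(372/282) = 5.35 × ln(1.31915) = 5.35 × 0.27699 = 1.4819 W/m².
N₂O: 0.120 × (√340 − √270) = 0.120 × (18.4391 − 16.4317) = 0.120 × 2.0074 = 0.2409 W/m².
HFC-134a: ΔF = 0.00016 × (48 − 1) = 0.00016 × 47 = 0.0075 W/m².
Total ΔF = 1.4819 + 0.2409 + 0.0075 = 1.7303 W/m².

ΔF = 1.73 W/m²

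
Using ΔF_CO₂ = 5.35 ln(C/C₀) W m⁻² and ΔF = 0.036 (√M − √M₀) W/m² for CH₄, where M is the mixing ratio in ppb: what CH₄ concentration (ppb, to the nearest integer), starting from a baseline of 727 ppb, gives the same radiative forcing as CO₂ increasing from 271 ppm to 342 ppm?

CO₂ forcing: 5.35 × ln(342/271) = 5.35 × 0.232692 = 1.24490 W/m².
Set 0.036(√M − √727) = 1.24490: √M = 1.24490/0.036 + √727 = 34.5806 + 26.9629 = 61.5435.
M = (61.5435)² = 3787.60 ppb.

M ≈ 3788 ppb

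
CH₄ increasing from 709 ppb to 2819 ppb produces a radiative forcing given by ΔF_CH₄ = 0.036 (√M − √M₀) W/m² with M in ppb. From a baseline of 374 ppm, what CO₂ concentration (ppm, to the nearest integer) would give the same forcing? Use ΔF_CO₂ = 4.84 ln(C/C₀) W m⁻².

CH₄ forcing: 0.036 × (√2819 − √709) = 0.036 × (53.0943 − 26.6271) = 0.036 × 26.4672 = 0.95282 W/m².
Set 4.84 ln(C/374) = 0.95282: ln(C/374) = 0.95282/4.84 = 0.19686, so C = 374 × e^0.19686 = 374 × 1.21757 = 455.37 ppm.

C ≈ 455 ppm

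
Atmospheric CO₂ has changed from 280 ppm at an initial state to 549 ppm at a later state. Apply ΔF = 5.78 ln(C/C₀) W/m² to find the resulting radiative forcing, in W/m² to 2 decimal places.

ΔF = 3.89 W/m²

CO₂ absorption bands are partially saturated, so forcing scales with the logarithm of the concentration ratio.
CO₂: 5.78 × ln(549/280) = 5.78 × ln(1.96071) = 5.78 × 0.67331 = 3.8917 W/m².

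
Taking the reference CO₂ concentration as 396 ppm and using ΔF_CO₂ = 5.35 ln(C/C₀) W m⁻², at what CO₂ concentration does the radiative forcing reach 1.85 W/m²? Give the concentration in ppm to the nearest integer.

C ≈ 560 ppm

Set 5.35 ln(C/396) = 1.85, so ln(C/396) = 1.85/5.35 = 0.34579.
Then C/396 = e^0.34579 = 1.41311, giving C = 396 × 1.41311 = 559.59 ppm.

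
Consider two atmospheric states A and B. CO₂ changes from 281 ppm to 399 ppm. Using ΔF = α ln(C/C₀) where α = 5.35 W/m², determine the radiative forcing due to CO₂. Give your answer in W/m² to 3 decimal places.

CO₂ absorption bands are partially saturated, so forcing scales with the logarithm of the concentration ratio.
CO₂: 5.35 × ln(399/281) = 5.35 × ln(1.41993) = 5.35 × 0.35061 = 1.8758 W/m².

ΔF = 1.876 W/m²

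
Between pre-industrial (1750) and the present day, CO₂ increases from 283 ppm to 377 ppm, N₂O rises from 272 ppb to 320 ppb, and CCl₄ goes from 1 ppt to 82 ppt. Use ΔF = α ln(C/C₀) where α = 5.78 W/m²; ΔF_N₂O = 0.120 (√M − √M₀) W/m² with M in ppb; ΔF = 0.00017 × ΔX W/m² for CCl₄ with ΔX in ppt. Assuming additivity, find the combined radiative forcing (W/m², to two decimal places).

ΔF = 1.84 W/m²

CO₂: 5.78 × ln(377/283) = 5.78 × ln(1.33216) = 5.78 × 0.28680 = 1.6577 W/m².
N₂O: 0.120 × (√320 − √272) = 0.120 × (17.8885 − 16.4924) = 0.120 × 1.3961 = 0.1675 W/m².
CCl₄: ΔF = 0.00017 × (82 − 1) = 0.00017 × 81 = 0.0138 W/m².
Total ΔF = 1.6577 + 0.1675 + 0.0138 = 1.8390 W/m².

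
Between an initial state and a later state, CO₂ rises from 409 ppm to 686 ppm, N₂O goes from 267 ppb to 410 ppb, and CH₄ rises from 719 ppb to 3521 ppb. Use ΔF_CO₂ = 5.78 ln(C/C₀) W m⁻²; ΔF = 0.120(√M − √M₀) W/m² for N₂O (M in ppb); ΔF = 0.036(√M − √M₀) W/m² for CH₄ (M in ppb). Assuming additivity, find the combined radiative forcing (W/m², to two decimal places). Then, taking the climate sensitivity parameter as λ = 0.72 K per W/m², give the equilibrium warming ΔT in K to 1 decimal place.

ΔF = 4.63 W/m²; ΔT = 3.3 K

CO₂: 5.78 × ln(686/409) = 5.78 × ln(1.67726) = 5.78 × 0.51716 = 2.9892 W/m².
N₂O: 0.120 × (√410 − √267) = 0.120 × (20.2485 − 16.3401) = 0.120 × 3.9084 = 0.4690 W/m².
CH₄: 0.036 × (√3521 − √719) = 0.036 × (59.3380 − 26.8142) = 0.036 × 32.5238 = 1.1709 W/m².
Total ΔF = 2.9892 + 0.4690 + 1.1709 = 4.6291 W/m².
ΔT = λ ΔF = 0.72 × 4.63 = 3.3336 K.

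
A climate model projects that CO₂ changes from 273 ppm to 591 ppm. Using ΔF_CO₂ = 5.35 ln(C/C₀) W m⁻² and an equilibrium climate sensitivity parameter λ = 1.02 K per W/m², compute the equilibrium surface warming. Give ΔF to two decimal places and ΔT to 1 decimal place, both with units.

ΔF = 4.13 W/m²; ΔT = 4.2 K

CO₂: 5.35 × ln(591/273) = 5.35 × ln(2.16484) = 5.35 × 0.77235 = 4.1321 W/m².
ΔT = λ ΔF = 1.02 × 4.13 = 4.2126 K.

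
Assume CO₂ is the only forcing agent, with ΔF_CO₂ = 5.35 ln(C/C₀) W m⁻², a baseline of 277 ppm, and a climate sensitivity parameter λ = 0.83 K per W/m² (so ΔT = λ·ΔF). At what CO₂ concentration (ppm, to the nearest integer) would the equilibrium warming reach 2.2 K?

Required forcing: ΔF = ΔT/λ = 2.2/0.83 = 2.6506 W/m².
Then ln(C/277) = ΔF/5.35 = 2.6506/5.35 = 0.49544.
So C = 277 × e^0.49544 = 277 × 1.64122 = 454.62 ppm.

C ≈ 455 ppm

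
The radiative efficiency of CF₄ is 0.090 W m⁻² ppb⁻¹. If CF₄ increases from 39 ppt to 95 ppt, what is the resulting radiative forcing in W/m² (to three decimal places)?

ΔF = 0.005 W/m²

CF₄: Δ = 95 − 39 = 56 ppt = 0.056 ppb; ΔF = 0.090 × 0.056 = 0.0050 W/m².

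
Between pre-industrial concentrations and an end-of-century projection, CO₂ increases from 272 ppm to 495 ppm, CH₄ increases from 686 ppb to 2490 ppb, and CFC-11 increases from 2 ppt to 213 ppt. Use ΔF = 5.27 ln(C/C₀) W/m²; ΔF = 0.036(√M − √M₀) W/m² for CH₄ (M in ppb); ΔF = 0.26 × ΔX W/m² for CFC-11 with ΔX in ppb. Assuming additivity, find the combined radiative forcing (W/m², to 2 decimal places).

ΔF = 4.06 W/m²

CO₂: 5.27 × ln(495/272) = 5.27 × ln(1.81985) = 5.27 × 0.59875 = 3.1554 W/m².
CH₄: 0.036 × (√2490 − √686) = 0.036 × (49.8999 − 26.1916) = 0.036 × 23.7083 = 0.8535 W/m².
CFC-11: Δ = 213 − 2 = 211 ppt = 0.211 ppb; ΔF = 0.26 × 0.211 = 0.0549 W/m².
Total ΔF = 3.1554 + 0.8535 + 0.0549 = 4.0638 W/m².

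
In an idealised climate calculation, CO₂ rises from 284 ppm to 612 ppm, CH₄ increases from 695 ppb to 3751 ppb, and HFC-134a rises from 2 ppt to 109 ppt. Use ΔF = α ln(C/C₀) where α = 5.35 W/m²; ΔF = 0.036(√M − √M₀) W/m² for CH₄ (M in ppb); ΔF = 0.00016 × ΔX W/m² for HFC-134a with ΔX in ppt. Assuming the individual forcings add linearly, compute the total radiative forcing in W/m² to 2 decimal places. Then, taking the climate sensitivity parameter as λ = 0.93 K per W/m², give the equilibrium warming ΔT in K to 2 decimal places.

CO₂: 5.35 × ln(612/284) = 5.35 × ln(2.15493) = 5.35 × 0.76776 = 4.1075 W/m².
CH₄: 0.036 × (√3751 − √695) = 0.036 × (61.2454 − 26.3629) = 0.036 × 34.8825 = 1.2558 W/m².
HFC-134a: ΔF = 0.00016 × (109 − 2) = 0.00016 × 107 = 0.0171 W/m².
Total ΔF = 4.1075 + 1.2558 + 0.0171 = 5.3804 W/m².
ΔT = λ ΔF = 0.93 × 5.38 = 5.0034 K.

ΔF = 5.38 W/m²; ΔT = 5.00 K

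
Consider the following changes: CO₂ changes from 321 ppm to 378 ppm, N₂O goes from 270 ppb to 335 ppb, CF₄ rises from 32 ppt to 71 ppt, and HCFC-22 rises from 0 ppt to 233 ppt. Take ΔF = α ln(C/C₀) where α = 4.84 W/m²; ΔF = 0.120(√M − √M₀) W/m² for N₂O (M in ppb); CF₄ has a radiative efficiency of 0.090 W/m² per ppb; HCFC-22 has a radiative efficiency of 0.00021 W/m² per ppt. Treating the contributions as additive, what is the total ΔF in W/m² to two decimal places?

ΔF = 1.07 W/m²

CO₂: 4.84 × ln(378/321) = 4.84 × ln(1.17757) = 4.84 × 0.16345 = 0.7911 W/m².
N₂O: 0.120 × (√335 − √270) = 0.120 × (18.3030 − 16.4317) = 0.120 × 1.8713 = 0.2246 W/m².
CF₄: Δ = 71 − 32 = 39 ppt = 0.039 ppb; ΔF = 0.090 × 0.039 = 0.0035 W/m².
HCFC-22: ΔF = 0.00021 × (233 − 0) = 0.00021 × 233 = 0.0489 W/m².
Total ΔF = 0.7911 + 0.2246 + 0.0035 + 0.0489 = 1.0681 W/m².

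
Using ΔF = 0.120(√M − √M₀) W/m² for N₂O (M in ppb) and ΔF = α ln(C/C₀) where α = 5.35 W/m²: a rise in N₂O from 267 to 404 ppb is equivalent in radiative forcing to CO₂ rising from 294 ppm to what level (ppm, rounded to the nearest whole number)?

N₂O forcing: 0.120 × (√404 − √267) = 0.120 × (20.0998 − 16.3401) = 0.120 × 3.7597 = 0.45116 W/m².
Set 5.35 ln(C/294) = 0.45116: ln(C/294) = 0.45116/5.35 = 0.08433, so C = 294 × e^0.08433 = 294 × 1.08799 = 319.87 ppm.

C ≈ 320 ppm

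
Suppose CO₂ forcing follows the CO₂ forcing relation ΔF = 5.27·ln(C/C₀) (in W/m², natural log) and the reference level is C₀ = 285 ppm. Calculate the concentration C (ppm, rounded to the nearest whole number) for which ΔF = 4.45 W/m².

Set 5.27 ln(C/285) = 4.45, so ln(C/285) = 4.45/5.27 = 0.84440.
Then C/285 = e^0.84440 = 2.32658, giving C = 285 × 2.32658 = 663.08 ppm.

C ≈ 663 ppm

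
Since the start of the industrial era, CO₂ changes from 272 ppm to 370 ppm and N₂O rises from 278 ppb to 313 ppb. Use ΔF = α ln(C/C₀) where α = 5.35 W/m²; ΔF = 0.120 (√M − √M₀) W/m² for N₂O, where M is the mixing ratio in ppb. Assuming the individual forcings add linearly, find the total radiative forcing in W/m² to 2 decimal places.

CO₂: 5.35 × ln(370/272) = 5.35 × ln(1.36029) = 5.35 × 0.30770 = 1.6462 W/m².
N₂O: 0.120 × (√313 − √278) = 0.120 × (17.6918 − 16.6733) = 0.120 × 1.0185 = 0.1222 W/m².
Total ΔF = 1.6462 + 0.1222 = 1.7684 W/m².

ΔF = 1.77 W/m²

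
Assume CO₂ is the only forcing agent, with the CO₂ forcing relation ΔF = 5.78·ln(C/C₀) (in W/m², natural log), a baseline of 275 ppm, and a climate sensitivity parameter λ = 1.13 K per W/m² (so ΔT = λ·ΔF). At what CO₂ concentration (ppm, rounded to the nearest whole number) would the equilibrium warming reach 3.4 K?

Required forcing: ΔF = ΔT/λ = 3.4/1.13 = 3.0088 W/m².
Then ln(C/275) = ΔF/5.78 = 3.0088/5.78 = 0.52055.
So C = 275 × e^0.52055 = 275 × 1.68295 = 462.81 ppm.

C ≈ 463 ppm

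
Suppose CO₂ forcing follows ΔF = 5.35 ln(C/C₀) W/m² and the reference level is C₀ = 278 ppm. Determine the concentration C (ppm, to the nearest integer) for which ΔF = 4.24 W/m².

C ≈ 614 ppm

Set 5.35 ln(C/278) = 4.24, so ln(C/278) = 4.24/5.35 = 0.79252.
Then C/278 = e^0.79252 = 2.20896, giving C = 278 × 2.20896 = 614.09 ppm.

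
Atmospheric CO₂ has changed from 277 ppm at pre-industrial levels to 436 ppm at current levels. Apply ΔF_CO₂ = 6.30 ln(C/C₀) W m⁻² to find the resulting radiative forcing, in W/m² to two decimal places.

ΔF = 2.86 W/m²

CO₂: 6.30 × ln(436/277) = 6.30 × ln(1.57401) = 6.30 × 0.45363 = 2.8579 W/m².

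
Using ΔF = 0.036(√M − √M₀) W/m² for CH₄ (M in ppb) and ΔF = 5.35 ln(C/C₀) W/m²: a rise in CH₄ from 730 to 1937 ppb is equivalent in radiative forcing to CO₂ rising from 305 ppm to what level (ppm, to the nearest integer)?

CH₄ forcing: 0.036 × (√1937 − √730) = 0.036 × (44.0114 − 27.0185) = 0.036 × 16.9929 = 0.61174 W/m².
Set 5.35 ln(C/305) = 0.61174: ln(C/305) = 0.61174/5.35 = 0.11434, so C = 305 × e^0.11434 = 305 × 1.12113 = 341.94 ppm.

C ≈ 342 ppm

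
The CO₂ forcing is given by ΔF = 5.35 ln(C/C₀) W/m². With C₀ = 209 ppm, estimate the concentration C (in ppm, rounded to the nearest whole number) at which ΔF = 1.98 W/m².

Set 5.35 ln(C/209) = 1.98, so ln(C/209) = 1.98/5.35 = 0.37009.
Then C/209 = e^0.37009 = 1.44786, giving C = 209 × 1.44786 = 302.60 ppm.

C ≈ 303 ppm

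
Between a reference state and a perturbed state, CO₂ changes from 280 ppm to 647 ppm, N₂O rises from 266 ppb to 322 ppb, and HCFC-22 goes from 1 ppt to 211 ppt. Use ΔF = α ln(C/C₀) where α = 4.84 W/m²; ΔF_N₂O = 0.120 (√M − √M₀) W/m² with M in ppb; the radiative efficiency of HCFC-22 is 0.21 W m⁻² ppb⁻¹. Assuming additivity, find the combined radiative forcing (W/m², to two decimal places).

CO₂: 4.84 × ln(647/280) = 4.84 × ln(2.31071) = 4.84 × 0.83755 = 4.0537 W/m².
N₂O: 0.120 × (√322 − √266) = 0.120 × (17.9444 − 16.3095) = 0.120 × 1.6349 = 0.1962 W/m².
HCFC-22: Δ = 211 − 1 = 210 ppt = 0.210 ppb; ΔF = 0.21 × 0.210 = 0.0441 W/m².
Total ΔF = 4.0537 + 0.1962 + 0.0441 = 4.2940 W/m².

ΔF = 4.29 W/m²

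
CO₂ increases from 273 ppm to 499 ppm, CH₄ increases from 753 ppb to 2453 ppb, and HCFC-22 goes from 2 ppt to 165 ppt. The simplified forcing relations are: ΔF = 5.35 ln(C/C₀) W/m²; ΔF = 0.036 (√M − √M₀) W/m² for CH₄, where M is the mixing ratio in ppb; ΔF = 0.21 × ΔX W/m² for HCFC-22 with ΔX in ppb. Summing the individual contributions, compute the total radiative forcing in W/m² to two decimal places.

ΔF = 4.06 W/m²

CO₂: 5.35 × ln(499/273) = 5.35 × ln(1.82784) = 5.35 × 0.60313 = 3.2267 W/m².
CH₄: 0.036 × (√2453 − √753) = 0.036 × (49.5278 − 27.4408) = 0.036 × 22.0870 = 0.7951 W/m².
HCFC-22: Δ = 165 − 2 = 163 ppt = 0.163 ppb; ΔF = 0.21 × 0.163 = 0.0342 W/m².
Total ΔF = 3.2267 + 0.7951 + 0.0342 = 4.0560 W/m².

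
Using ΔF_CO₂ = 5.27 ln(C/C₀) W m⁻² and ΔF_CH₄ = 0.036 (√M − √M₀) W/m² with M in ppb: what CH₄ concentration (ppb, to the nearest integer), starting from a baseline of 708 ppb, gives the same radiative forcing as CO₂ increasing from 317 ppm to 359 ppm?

CO₂ forcing: 5.27 × ln(359/317) = 5.27 × 0.124421 = 0.65570 W/m².
Set 0.036(√M − √708) = 0.65570: √M = 0.65570/0.036 + √708 = 18.2139 + 26.6083 = 44.8222.
M = (44.8222)² = 2009.03 ppb.

M ≈ 2009 ppb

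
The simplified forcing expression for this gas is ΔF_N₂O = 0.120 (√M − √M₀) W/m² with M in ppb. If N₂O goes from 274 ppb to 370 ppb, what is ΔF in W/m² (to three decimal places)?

ΔF = 0.322 W/m²

N₂O: 0.120 × (√370 − √274) = 0.120 × (19.2354 − 16.5529) = 0.120 × 2.6825 = 0.3219 W/m².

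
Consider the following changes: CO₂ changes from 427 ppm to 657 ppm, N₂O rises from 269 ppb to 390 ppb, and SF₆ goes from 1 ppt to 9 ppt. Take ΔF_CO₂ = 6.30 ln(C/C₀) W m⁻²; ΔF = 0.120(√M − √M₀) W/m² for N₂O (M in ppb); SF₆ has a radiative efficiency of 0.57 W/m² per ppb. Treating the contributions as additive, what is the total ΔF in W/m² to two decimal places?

CO₂: 6.30 × ln(657/427) = 6.30 × ln(1.53864) = 6.30 × 0.43090 = 2.7147 W/m².
N₂O: 0.120 × (√390 − √269) = 0.120 × (19.7484 − 16.4012) = 0.120 × 3.3472 = 0.4017 W/m².
SF₆: Δ = 9 − 1 = 8 ppt = 0.008 ppb; ΔF = 0.57 × 0.008 = 0.0046 W/m².
Total ΔF = 2.7147 + 0.4017 + 0.0046 = 3.1210 W/m².

ΔF = 3.12 W/m²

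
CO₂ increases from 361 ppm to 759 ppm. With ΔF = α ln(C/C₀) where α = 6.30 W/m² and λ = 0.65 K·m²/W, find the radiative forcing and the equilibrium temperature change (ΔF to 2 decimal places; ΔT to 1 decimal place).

CO₂: 6.30 × ln(759/361) = 6.30 × ln(2.10249) = 6.30 × 0.74312 = 4.6817 W/m².
ΔT = λ ΔF = 0.65 × 4.68 = 3.0420 K.

ΔF = 4.68 W/m²; ΔT = 3.0 K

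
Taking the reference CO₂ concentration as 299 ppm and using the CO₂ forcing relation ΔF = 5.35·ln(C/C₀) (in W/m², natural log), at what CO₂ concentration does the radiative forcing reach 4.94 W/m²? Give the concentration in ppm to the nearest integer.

Set 5.35 ln(C/299) = 4.94, so ln(C/299) = 4.94/5.35 = 0.92336.
Then C/299 = e^0.92336 = 2.51774, giving C = 299 × 2.51774 = 752.80 ppm.

C ≈ 753 ppm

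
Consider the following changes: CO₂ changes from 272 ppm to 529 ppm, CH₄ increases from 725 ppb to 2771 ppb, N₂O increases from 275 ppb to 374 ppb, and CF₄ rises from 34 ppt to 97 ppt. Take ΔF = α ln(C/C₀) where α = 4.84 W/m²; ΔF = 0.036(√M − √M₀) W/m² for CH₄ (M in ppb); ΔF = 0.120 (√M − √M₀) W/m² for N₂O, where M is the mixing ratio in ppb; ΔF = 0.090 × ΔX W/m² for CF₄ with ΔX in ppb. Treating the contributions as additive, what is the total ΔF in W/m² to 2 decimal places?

ΔF = 4.48 W/m²

CO₂: 4.84 × ln(529/272) = 4.84 × ln(1.94485) = 4.84 × 0.66518 = 3.2195 W/m².
CH₄: 0.036 × (√2771 − √725) = 0.036 × (52.6403 − 26.9258) = 0.036 × 25.7145 = 0.9257 W/m².
N₂O: 0.120 × (√374 − √275) = 0.120 × (19.3391 − 16.5831) = 0.120 × 2.7560 = 0.3307 W/m².
CF₄: Δ = 97 − 34 = 63 ppt = 0.063 ppb; ΔF = 0.090 × 0.063 = 0.0057 W/m².
Total ΔF = 3.2195 + 0.9257 + 0.3307 + 0.0057 = 4.4816 W/m².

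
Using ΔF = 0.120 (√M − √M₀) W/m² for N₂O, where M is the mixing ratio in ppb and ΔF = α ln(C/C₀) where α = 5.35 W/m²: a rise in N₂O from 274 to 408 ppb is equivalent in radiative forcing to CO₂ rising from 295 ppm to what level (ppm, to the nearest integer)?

N₂O forcing: 0.120 × (√408 − √274) = 0.120 × (20.1990 − 16.5529) = 0.120 × 3.6461 = 0.43753 W/m².
Set 5.35 ln(C/295) = 0.43753: ln(C/295) = 0.43753/5.35 = 0.08178, so C = 295 × e^0.08178 = 295 × 1.08522 = 320.14 ppm.

C ≈ 320 ppm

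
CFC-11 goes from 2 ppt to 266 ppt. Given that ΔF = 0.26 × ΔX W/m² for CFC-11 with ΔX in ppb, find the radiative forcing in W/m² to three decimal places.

CFC-11: Δ = 266 − 2 = 264 ppt = 0.264 ppb; ΔF = 0.26 × 0.264 = 0.0686 W/m².

ΔF = 0.069 W/m²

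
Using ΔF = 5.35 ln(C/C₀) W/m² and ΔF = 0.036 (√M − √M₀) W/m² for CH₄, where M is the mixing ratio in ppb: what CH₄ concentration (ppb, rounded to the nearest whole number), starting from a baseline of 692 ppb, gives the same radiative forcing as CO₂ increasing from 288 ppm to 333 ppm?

CO₂ forcing: 5.35 × ln(333/288) = 5.35 × 0.145182 = 0.77672 W/m².
Set 0.036(√M − √692) = 0.77672: √M = 0.77672/0.036 + √692 = 21.5756 + 26.3059 = 47.8815.
M = (47.8815)² = 2292.64 ppb.

M ≈ 2293 ppb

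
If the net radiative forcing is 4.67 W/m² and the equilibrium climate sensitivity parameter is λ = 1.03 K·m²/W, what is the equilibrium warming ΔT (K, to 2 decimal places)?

ΔT = λ ΔF = 1.03 × 4.67 = 4.8101 K.

ΔT = 4.81 K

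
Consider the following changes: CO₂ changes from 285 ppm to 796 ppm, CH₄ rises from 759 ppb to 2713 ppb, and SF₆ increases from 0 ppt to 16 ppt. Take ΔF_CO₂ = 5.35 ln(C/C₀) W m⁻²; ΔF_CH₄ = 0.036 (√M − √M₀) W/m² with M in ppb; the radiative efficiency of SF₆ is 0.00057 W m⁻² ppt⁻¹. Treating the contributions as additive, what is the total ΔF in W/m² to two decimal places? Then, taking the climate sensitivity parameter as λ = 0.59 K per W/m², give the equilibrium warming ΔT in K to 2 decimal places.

ΔF = 6.39 W/m²; ΔT = 3.77 K

CO₂: 5.35 × ln(796/285) = 5.35 × ln(2.79298) = 5.35 × 1.02711 = 5.4950 W/m².
CH₄: 0.036 × (√2713 − √759) = 0.036 × (52.0865 − 27.5500) = 0.036 × 24.5365 = 0.8833 W/m².
SF₆: ΔF = 0.00057 × (16 − 0) = 0.00057 × 16 = 0.0091 W/m².
Total ΔF = 5.4950 + 0.8833 + 0.0091 = 6.3874 W/m².
ΔT = λ ΔF = 0.59 × 6.39 = 3.7701 K.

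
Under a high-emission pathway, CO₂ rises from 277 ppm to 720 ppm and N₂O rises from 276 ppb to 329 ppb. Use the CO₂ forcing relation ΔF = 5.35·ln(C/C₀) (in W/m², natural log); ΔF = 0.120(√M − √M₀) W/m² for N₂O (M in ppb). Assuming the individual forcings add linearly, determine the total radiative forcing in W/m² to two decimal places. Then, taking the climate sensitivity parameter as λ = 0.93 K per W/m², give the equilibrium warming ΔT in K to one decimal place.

ΔF = 5.29 W/m²; ΔT = 4.9 K

CO₂: 5.35 × ln(720/277) = 5.35 × ln(2.59928) = 5.35 × 0.95523 = 5.1105 W/m².
N₂O: 0.120 × (√329 − √276) = 0.120 × (18.1384 − 16.6132) = 0.120 × 1.5252 = 0.1830 W/m².
Total ΔF = 5.1105 + 0.1830 = 5.2935 W/m².
ΔT = λ ΔF = 0.93 × 5.29 = 4.9197 K.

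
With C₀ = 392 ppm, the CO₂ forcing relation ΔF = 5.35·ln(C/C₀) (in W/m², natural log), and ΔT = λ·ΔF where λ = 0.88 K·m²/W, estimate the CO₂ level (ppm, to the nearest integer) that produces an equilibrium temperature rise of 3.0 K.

C ≈ 741 ppm

Required forcing: ΔF = ΔT/λ = 3.0/0.88 = 3.4091 W/m².
Then ln(C/392) = ΔF/5.35 = 3.4091/5.35 = 0.63721.
So C = 392 × e^0.63721 = 392 × 1.89120 = 741.35 ppm.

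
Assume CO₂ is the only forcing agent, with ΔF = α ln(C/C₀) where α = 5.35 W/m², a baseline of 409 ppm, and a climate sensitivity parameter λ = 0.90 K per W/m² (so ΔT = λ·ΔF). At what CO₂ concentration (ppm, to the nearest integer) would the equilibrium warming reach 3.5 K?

C ≈ 846 ppm

Required forcing: ΔF = ΔT/λ = 3.5/0.90 = 3.8889 W/m².
Then ln(C/409) = ΔF/5.35 = 3.8889/5.35 = 0.72690.
So C = 409 × e^0.72690 = 409 × 2.06866 = 846.08 ppm.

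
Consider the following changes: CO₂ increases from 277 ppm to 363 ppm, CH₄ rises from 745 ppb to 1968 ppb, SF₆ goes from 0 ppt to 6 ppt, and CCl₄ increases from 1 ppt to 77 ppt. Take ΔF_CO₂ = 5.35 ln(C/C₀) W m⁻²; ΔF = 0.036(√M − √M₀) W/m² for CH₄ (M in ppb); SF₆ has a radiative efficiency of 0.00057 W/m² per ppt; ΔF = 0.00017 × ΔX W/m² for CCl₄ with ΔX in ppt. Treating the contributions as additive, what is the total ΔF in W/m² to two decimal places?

CO₂: 5.35 × ln(363/277) = 5.35 × ln(1.31047) = 5.35 × 0.27039 = 1.4466 W/m².
CH₄: 0.036 × (√1968 − √745) = 0.036 × (44.3621 − 27.2947) = 0.036 × 17.0674 = 0.6144 W/m².
SF₆: ΔF = 0.00057 × (6 − 0) = 0.00057 × 6 = 0.0034 W/m².
CCl₄: ΔF = 0.00017 × (77 − 1) = 0.00017 × 76 = 0.0129 W/m².
Total ΔF = 1.4466 + 0.6144 + 0.0034 + 0.0129 = 2.0773 W/m².

ΔF = 2.08 W/m²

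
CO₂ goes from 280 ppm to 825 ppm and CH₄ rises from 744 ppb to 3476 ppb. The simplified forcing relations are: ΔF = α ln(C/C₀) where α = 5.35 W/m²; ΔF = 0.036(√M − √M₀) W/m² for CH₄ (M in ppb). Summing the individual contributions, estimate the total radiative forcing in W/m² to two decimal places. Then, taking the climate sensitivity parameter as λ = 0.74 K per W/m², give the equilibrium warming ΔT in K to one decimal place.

ΔF = 6.92 W/m²; ΔT = 5.1 K

CO₂: 5.35 × ln(825/280) = 5.35 × ln(2.94643) = 5.35 × 1.08059 = 5.7812 W/m².
CH₄: 0.036 × (√3476 − √744) = 0.036 × (58.9576 − 27.2764) = 0.036 × 31.6812 = 1.1405 W/m².
Total ΔF = 5.7812 + 1.1405 = 6.9217 W/m².
ΔT = λ ΔF = 0.74 × 6.92 = 5.1208 K.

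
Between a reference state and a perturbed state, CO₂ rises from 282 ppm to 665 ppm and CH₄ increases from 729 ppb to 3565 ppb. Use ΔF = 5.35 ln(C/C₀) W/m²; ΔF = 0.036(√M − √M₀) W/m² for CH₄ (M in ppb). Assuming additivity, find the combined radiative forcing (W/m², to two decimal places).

CO₂: 5.35 × ln(665/282) = 5.35 × ln(2.35816) = 5.35 × 0.85788 = 4.5897 W/m².
CH₄: 0.036 × (√3565 − √729) = 0.036 × (59.7076 − 27.0000) = 0.036 × 32.7076 = 1.1775 W/m².
Total ΔF = 4.5897 + 1.1775 = 5.7672 W/m².

ΔF = 5.77 W/m²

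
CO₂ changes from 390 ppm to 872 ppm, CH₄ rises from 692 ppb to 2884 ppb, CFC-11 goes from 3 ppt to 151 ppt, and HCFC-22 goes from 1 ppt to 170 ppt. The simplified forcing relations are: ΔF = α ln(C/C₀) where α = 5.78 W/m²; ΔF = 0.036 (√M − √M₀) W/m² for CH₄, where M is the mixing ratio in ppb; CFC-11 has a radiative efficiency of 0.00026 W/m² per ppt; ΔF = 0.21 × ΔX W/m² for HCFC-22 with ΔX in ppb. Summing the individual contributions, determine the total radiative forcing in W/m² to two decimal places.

CO₂: 5.78 × ln(872/390) = 5.78 × ln(2.23590) = 5.78 × 0.80464 = 4.6508 W/m².
CH₄: 0.036 × (√2884 − √692) = 0.036 × (53.7029 − 26.3059) = 0.036 × 27.3970 = 0.9863 W/m².
CFC-11: ΔF = 0.00026 × (151 − 3) = 0.00026 × 148 = 0.0385 W/m².
HCFC-22: Δ = 170 − 1 = 169 ppt = 0.169 ppb; ΔF = 0.21 × 0.169 = 0.0355 W/m².
Total ΔF = 4.6508 + 0.9863 + 0.0385 + 0.0355 = 5.7111 W/m².

ΔF = 5.71 W/m²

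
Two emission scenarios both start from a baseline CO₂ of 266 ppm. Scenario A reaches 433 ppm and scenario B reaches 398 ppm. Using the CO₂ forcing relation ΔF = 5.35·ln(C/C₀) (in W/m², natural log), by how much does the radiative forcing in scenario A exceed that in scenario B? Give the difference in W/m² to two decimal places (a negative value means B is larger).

ΔF_A = 5.35 ln(433/266) = 5.35 × 0.48724 = 2.6067 W/m².
ΔF_B = 5.35 ln(398/266) = 5.35 × 0.40296 = 2.1558 W/m².
Difference: 2.6067 − 2.1558 = 0.4509 W/m².

ΔF_A − ΔF_B = 0.45 W/m²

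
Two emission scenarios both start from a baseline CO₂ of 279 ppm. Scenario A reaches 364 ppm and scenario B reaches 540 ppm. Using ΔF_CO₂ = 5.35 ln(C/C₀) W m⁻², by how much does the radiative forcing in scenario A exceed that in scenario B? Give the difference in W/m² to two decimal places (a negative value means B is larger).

ΔF_A = 5.35 ln(364/279) = 5.35 × 0.26594 = 1.4228 W/m².
ΔF_B = 5.35 ln(540/279) = 5.35 × 0.66036 = 3.5329 W/m².
Difference: 1.4228 − 3.5329 = -2.1101 W/m².

ΔF_A − ΔF_B = -2.11 W/m²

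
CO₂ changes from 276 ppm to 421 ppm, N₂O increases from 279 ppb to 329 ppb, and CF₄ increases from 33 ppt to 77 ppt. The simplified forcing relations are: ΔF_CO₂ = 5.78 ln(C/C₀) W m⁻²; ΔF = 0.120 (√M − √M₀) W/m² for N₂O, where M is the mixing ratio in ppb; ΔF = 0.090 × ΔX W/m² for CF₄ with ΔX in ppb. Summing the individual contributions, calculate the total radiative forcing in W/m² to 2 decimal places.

ΔF = 2.62 W/m²

CO₂: 5.78 × ln(421/276) = 5.78 × ln(1.52536) = 5.78 × 0.42223 = 2.4405 W/m².
N₂O: 0.120 × (√329 − √279) = 0.120 × (18.1384 − 16.7033) = 0.120 × 1.4351 = 0.1722 W/m².
CF₄: Δ = 77 − 33 = 44 ppt = 0.044 ppb; ΔF = 0.090 × 0.044 = 0.0040 W/m².
Total ΔF = 2.4405 + 0.1722 + 0.0040 = 2.6167 W/m².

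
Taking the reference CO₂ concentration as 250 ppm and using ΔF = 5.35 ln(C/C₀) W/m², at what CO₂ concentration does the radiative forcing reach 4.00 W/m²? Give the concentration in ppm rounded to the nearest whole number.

C ≈ 528 ppm

Set 5.35 ln(C/250) = 4.00, so ln(C/250) = 4.00/5.35 = 0.74766.
Then C/250 = e^0.74766 = 2.11205, giving C = 250 × 2.11205 = 528.01 ppm.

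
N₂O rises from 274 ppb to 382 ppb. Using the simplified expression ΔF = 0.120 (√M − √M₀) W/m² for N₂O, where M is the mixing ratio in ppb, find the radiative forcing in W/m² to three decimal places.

N₂O: 0.120 × (√382 − √274) = 0.120 × (19.5448 − 16.5529) = 0.120 × 2.9919 = 0.3590 W/m².

ΔF = 0.359 W/m²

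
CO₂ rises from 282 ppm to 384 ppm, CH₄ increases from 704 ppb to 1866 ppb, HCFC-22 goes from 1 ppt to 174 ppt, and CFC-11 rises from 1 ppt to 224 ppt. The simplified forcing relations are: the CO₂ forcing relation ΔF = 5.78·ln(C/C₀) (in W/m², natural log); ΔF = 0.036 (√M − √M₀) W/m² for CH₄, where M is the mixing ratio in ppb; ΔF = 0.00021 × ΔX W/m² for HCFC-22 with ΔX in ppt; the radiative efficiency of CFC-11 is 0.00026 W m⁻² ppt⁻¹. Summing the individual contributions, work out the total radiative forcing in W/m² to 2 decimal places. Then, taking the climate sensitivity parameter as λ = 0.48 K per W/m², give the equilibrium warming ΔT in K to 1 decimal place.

ΔF = 2.48 W/m²; ΔT = 1.2 K

CO₂: 5.78 × ln(384/282) = 5.78 × ln(1.36170) = 5.78 × 0.30873 = 1.7845 W/m².
CH₄: 0.036 × (√1866 − √704) = 0.036 × (43.1972 − 26.5330) = 0.036 × 16.6642 = 0.5999 W/m².
HCFC-22: ΔF = 0.00021 × (174 − 1) = 0.00021 × 173 = 0.0363 W/m².
CFC-11: ΔF = 0.00026 × (224 − 1) = 0.00026 × 223 = 0.0580 W/m².
Total ΔF = 1.7845 + 0.5999 + 0.0363 + 0.0580 = 2.4787 W/m².
ΔT = λ ΔF = 0.48 × 2.48 = 1.1904 K.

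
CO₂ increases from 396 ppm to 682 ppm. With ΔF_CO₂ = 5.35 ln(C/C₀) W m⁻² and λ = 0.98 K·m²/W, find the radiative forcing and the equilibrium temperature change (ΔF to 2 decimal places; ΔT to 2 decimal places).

CO₂: 5.35 × ln(682/396) = 5.35 × ln(1.72222) = 5.35 × 0.54361 = 2.9083 W/m².
ΔT = λ ΔF = 0.98 × 2.91 = 2.8518 K.

ΔF = 2.91 W/m²; ΔT = 2.85 K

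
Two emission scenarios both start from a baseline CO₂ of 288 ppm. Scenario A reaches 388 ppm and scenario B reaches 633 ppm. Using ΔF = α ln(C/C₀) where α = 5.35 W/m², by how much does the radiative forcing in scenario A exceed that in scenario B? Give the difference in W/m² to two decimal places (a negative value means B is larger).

ΔF_A = 5.35 ln(388/288) = 5.35 × 0.29804 = 1.5945 W/m².
ΔF_B = 5.35 ln(633/288) = 5.35 × 0.78751 = 4.2132 W/m².
Difference: 1.5945 − 4.2132 = -2.6187 W/m².

ΔF_A − ΔF_B = -2.62 W/m²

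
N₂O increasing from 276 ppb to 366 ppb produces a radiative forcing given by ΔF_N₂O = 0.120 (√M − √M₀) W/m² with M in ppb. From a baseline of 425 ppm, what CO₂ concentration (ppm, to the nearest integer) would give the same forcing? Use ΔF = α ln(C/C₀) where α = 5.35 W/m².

N₂O forcing: 0.120 × (√366 − √276) = 0.120 × (19.1311 − 16.6132) = 0.120 × 2.5179 = 0.30215 W/m².
Set 5.35 ln(C/425) = 0.30215: ln(C/425) = 0.30215/5.35 = 0.05648, so C = 425 × e^0.05648 = 425 × 1.05811 = 449.70 ppm.

C ≈ 450 ppm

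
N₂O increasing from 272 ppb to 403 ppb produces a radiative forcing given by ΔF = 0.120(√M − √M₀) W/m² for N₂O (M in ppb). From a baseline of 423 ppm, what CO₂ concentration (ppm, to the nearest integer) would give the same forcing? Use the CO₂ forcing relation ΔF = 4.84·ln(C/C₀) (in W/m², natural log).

C ≈ 462 ppm

N₂O forcing: 0.120 × (√403 − √272) = 0.120 × (20.0749 − 16.4924) = 0.120 × 3.5825 = 0.42990 W/m².
Set 4.84 ln(C/423) = 0.42990: ln(C/423) = 0.42990/4.84 = 0.08882, so C = 423 × e^0.08882 = 423 × 1.09288 = 462.29 ppm.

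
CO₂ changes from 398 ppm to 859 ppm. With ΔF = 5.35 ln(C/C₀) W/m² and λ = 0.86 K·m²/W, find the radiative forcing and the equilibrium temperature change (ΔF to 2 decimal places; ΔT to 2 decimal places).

ΔF = 4.12 W/m²; ΔT = 3.54 K

CO₂: 5.35 × ln(859/398) = 5.35 × ln(2.15829) = 5.35 × 0.76932 = 4.1159 W/m².
ΔT = λ ΔF = 0.86 × 4.12 = 3.5432 K.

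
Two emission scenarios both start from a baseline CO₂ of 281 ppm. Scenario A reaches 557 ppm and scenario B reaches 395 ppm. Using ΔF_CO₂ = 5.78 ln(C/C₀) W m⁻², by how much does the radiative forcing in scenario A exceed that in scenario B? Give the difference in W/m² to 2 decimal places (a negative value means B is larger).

ΔF_A − ΔF_B = 1.99 W/m²

ΔF_A = 5.78 ln(557/281) = 5.78 × 0.68421 = 3.9547 W/m².
ΔF_B = 5.78 ln(395/281) = 5.78 × 0.34053 = 1.9683 W/m².
Difference: 3.9547 − 1.9683 = 1.9864 W/m².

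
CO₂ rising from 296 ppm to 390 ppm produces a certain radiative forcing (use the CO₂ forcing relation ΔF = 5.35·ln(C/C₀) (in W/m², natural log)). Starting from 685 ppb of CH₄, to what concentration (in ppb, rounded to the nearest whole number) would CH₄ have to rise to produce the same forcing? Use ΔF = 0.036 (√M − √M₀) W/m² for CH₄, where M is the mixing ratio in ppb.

CO₂ forcing: 5.35 × ln(390/296) = 5.35 × 0.275787 = 1.47546 W/m².
Set 0.036(√M − √685) = 1.47546: √M = 1.47546/0.036 + √685 = 40.9850 + 26.1725 = 67.1575.
M = (67.1575)² = 4510.13 ppb.

M ≈ 4510 ppb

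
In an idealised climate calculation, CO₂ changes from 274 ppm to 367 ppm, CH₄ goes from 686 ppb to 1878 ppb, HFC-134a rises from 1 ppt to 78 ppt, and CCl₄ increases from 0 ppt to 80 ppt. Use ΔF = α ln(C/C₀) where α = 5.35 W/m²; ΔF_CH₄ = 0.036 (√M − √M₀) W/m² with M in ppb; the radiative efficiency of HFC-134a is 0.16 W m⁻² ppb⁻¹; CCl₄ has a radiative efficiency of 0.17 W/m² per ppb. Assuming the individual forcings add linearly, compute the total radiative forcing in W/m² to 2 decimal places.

CO₂: 5.35 × ln(367/274) = 5.35 × ln(1.33942) = 5.35 × 0.29224 = 1.5635 W/m².
CH₄: 0.036 × (√1878 − √686) = 0.036 × (43.3359 − 26.1916) = 0.036 × 17.1443 = 0.6172 W/m².
HFC-134a: Δ = 78 − 1 = 77 ppt = 0.077 ppb; ΔF = 0.16 × 0.077 = 0.0123 W/m².
CCl₄: Δ = 80 − 0 = 80 ppt = 0.080 ppb; ΔF = 0.17 × 0.080 = 0.0136 W/m².
Total ΔF = 1.5635 + 0.6172 + 0.0123 + 0.0136 = 2.2066 W/m².

ΔF = 2.21 W/m²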